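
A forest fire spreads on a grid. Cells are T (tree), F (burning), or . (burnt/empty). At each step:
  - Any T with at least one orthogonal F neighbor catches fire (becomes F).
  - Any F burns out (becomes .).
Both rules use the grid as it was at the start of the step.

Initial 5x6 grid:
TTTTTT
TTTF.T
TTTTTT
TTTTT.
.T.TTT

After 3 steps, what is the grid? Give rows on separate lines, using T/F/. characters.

Step 1: 3 trees catch fire, 1 burn out
  TTTFTT
  TTF..T
  TTTFTT
  TTTTT.
  .T.TTT
Step 2: 6 trees catch fire, 3 burn out
  TTF.FT
  TF...T
  TTF.FT
  TTTFT.
  .T.TTT
Step 3: 8 trees catch fire, 6 burn out
  TF...F
  F....T
  TF...F
  TTF.F.
  .T.FTT

TF...F
F....T
TF...F
TTF.F.
.T.FTT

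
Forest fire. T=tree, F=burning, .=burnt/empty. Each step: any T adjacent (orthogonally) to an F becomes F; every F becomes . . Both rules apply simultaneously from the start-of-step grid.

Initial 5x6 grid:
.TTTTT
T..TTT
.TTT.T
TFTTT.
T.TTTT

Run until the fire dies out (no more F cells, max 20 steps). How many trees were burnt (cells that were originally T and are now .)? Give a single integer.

Answer: 21

Derivation:
Step 1: +3 fires, +1 burnt (F count now 3)
Step 2: +4 fires, +3 burnt (F count now 4)
Step 3: +3 fires, +4 burnt (F count now 3)
Step 4: +2 fires, +3 burnt (F count now 2)
Step 5: +3 fires, +2 burnt (F count now 3)
Step 6: +3 fires, +3 burnt (F count now 3)
Step 7: +3 fires, +3 burnt (F count now 3)
Step 8: +0 fires, +3 burnt (F count now 0)
Fire out after step 8
Initially T: 22, now '.': 29
Total burnt (originally-T cells now '.'): 21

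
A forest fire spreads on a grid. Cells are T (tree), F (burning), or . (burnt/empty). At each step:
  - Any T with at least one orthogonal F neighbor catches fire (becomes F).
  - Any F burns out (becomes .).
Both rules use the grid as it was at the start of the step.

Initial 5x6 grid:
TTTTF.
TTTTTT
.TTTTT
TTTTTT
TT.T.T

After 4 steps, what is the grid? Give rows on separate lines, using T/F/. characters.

Step 1: 2 trees catch fire, 1 burn out
  TTTF..
  TTTTFT
  .TTTTT
  TTTTTT
  TT.T.T
Step 2: 4 trees catch fire, 2 burn out
  TTF...
  TTTF.F
  .TTTFT
  TTTTTT
  TT.T.T
Step 3: 5 trees catch fire, 4 burn out
  TF....
  TTF...
  .TTF.F
  TTTTFT
  TT.T.T
Step 4: 5 trees catch fire, 5 burn out
  F.....
  TF....
  .TF...
  TTTF.F
  TT.T.T

F.....
TF....
.TF...
TTTF.F
TT.T.T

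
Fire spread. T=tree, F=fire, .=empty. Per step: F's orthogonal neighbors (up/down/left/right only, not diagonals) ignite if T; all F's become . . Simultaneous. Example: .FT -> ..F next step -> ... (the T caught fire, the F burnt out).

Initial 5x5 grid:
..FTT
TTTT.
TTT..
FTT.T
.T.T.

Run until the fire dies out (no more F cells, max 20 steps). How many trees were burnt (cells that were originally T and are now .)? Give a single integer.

Answer: 12

Derivation:
Step 1: +4 fires, +2 burnt (F count now 4)
Step 2: +8 fires, +4 burnt (F count now 8)
Step 3: +0 fires, +8 burnt (F count now 0)
Fire out after step 3
Initially T: 14, now '.': 23
Total burnt (originally-T cells now '.'): 12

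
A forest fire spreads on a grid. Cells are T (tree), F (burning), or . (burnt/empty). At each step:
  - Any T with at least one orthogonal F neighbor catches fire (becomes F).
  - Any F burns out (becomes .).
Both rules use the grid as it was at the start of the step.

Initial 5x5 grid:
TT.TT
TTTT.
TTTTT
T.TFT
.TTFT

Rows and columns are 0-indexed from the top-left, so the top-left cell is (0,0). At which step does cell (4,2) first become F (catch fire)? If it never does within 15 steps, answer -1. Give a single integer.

Step 1: cell (4,2)='F' (+5 fires, +2 burnt)
  -> target ignites at step 1
Step 2: cell (4,2)='.' (+4 fires, +5 burnt)
Step 3: cell (4,2)='.' (+3 fires, +4 burnt)
Step 4: cell (4,2)='.' (+3 fires, +3 burnt)
Step 5: cell (4,2)='.' (+3 fires, +3 burnt)
Step 6: cell (4,2)='.' (+1 fires, +3 burnt)
Step 7: cell (4,2)='.' (+0 fires, +1 burnt)
  fire out at step 7

1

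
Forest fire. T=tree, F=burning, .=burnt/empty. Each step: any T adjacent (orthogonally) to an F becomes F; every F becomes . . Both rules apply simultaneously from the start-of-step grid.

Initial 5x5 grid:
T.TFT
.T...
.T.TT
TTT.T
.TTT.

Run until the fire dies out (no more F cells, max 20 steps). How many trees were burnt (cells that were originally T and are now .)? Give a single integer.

Answer: 2

Derivation:
Step 1: +2 fires, +1 burnt (F count now 2)
Step 2: +0 fires, +2 burnt (F count now 0)
Fire out after step 2
Initially T: 14, now '.': 13
Total burnt (originally-T cells now '.'): 2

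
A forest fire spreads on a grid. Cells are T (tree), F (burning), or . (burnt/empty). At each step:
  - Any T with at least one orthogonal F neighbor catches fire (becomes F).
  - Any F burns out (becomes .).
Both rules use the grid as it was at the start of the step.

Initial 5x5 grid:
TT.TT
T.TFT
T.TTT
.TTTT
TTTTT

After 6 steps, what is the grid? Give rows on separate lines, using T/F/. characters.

Step 1: 4 trees catch fire, 1 burn out
  TT.FT
  T.F.F
  T.TFT
  .TTTT
  TTTTT
Step 2: 4 trees catch fire, 4 burn out
  TT..F
  T....
  T.F.F
  .TTFT
  TTTTT
Step 3: 3 trees catch fire, 4 burn out
  TT...
  T....
  T....
  .TF.F
  TTTFT
Step 4: 3 trees catch fire, 3 burn out
  TT...
  T....
  T....
  .F...
  TTF.F
Step 5: 1 trees catch fire, 3 burn out
  TT...
  T....
  T....
  .....
  TF...
Step 6: 1 trees catch fire, 1 burn out
  TT...
  T....
  T....
  .....
  F....

TT...
T....
T....
.....
F....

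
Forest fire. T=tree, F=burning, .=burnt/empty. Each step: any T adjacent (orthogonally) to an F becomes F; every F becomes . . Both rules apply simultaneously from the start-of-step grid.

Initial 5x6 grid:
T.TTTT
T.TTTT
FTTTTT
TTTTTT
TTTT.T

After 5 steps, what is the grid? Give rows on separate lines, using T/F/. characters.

Step 1: 3 trees catch fire, 1 burn out
  T.TTTT
  F.TTTT
  .FTTTT
  FTTTTT
  TTTT.T
Step 2: 4 trees catch fire, 3 burn out
  F.TTTT
  ..TTTT
  ..FTTT
  .FTTTT
  FTTT.T
Step 3: 4 trees catch fire, 4 burn out
  ..TTTT
  ..FTTT
  ...FTT
  ..FTTT
  .FTT.T
Step 4: 5 trees catch fire, 4 burn out
  ..FTTT
  ...FTT
  ....FT
  ...FTT
  ..FT.T
Step 5: 5 trees catch fire, 5 burn out
  ...FTT
  ....FT
  .....F
  ....FT
  ...F.T

...FTT
....FT
.....F
....FT
...F.T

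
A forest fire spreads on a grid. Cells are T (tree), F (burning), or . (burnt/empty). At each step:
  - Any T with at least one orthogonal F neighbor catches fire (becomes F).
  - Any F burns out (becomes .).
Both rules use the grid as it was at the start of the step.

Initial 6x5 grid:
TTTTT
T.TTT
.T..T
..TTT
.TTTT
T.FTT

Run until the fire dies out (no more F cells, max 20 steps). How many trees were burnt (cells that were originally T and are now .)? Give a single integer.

Answer: 19

Derivation:
Step 1: +2 fires, +1 burnt (F count now 2)
Step 2: +4 fires, +2 burnt (F count now 4)
Step 3: +2 fires, +4 burnt (F count now 2)
Step 4: +1 fires, +2 burnt (F count now 1)
Step 5: +1 fires, +1 burnt (F count now 1)
Step 6: +1 fires, +1 burnt (F count now 1)
Step 7: +2 fires, +1 burnt (F count now 2)
Step 8: +2 fires, +2 burnt (F count now 2)
Step 9: +1 fires, +2 burnt (F count now 1)
Step 10: +1 fires, +1 burnt (F count now 1)
Step 11: +1 fires, +1 burnt (F count now 1)
Step 12: +1 fires, +1 burnt (F count now 1)
Step 13: +0 fires, +1 burnt (F count now 0)
Fire out after step 13
Initially T: 21, now '.': 28
Total burnt (originally-T cells now '.'): 19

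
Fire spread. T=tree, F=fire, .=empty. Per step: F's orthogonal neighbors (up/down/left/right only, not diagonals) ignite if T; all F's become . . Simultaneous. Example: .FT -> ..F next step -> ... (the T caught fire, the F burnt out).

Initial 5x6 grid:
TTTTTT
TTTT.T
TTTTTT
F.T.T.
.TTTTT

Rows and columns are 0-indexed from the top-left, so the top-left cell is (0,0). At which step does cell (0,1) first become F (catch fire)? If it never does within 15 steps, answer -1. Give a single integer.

Step 1: cell (0,1)='T' (+1 fires, +1 burnt)
Step 2: cell (0,1)='T' (+2 fires, +1 burnt)
Step 3: cell (0,1)='T' (+3 fires, +2 burnt)
Step 4: cell (0,1)='F' (+4 fires, +3 burnt)
  -> target ignites at step 4
Step 5: cell (0,1)='.' (+4 fires, +4 burnt)
Step 6: cell (0,1)='.' (+5 fires, +4 burnt)
Step 7: cell (0,1)='.' (+3 fires, +5 burnt)
Step 8: cell (0,1)='.' (+2 fires, +3 burnt)
Step 9: cell (0,1)='.' (+0 fires, +2 burnt)
  fire out at step 9

4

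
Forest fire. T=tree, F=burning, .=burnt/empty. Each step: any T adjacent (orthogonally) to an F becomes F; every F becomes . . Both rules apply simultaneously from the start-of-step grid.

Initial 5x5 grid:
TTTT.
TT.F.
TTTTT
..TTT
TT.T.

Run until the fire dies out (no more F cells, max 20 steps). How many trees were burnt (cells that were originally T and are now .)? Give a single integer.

Step 1: +2 fires, +1 burnt (F count now 2)
Step 2: +4 fires, +2 burnt (F count now 4)
Step 3: +5 fires, +4 burnt (F count now 5)
Step 4: +3 fires, +5 burnt (F count now 3)
Step 5: +1 fires, +3 burnt (F count now 1)
Step 6: +0 fires, +1 burnt (F count now 0)
Fire out after step 6
Initially T: 17, now '.': 23
Total burnt (originally-T cells now '.'): 15

Answer: 15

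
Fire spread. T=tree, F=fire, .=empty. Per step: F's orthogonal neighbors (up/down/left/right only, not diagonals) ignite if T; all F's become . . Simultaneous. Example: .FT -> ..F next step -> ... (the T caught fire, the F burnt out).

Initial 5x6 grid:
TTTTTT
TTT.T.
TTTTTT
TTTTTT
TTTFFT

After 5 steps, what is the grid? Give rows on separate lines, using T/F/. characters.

Step 1: 4 trees catch fire, 2 burn out
  TTTTTT
  TTT.T.
  TTTTTT
  TTTFFT
  TTF..F
Step 2: 5 trees catch fire, 4 burn out
  TTTTTT
  TTT.T.
  TTTFFT
  TTF..F
  TF....
Step 3: 5 trees catch fire, 5 burn out
  TTTTTT
  TTT.F.
  TTF..F
  TF....
  F.....
Step 4: 4 trees catch fire, 5 burn out
  TTTTFT
  TTF...
  TF....
  F.....
  ......
Step 5: 5 trees catch fire, 4 burn out
  TTFF.F
  TF....
  F.....
  ......
  ......

TTFF.F
TF....
F.....
......
......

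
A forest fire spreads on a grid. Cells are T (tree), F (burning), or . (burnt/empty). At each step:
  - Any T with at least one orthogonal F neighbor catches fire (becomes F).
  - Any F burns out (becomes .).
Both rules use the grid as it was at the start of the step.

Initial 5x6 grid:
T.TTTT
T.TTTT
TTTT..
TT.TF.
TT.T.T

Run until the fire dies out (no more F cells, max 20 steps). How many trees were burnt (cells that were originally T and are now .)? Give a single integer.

Answer: 20

Derivation:
Step 1: +1 fires, +1 burnt (F count now 1)
Step 2: +2 fires, +1 burnt (F count now 2)
Step 3: +2 fires, +2 burnt (F count now 2)
Step 4: +4 fires, +2 burnt (F count now 4)
Step 5: +5 fires, +4 burnt (F count now 5)
Step 6: +4 fires, +5 burnt (F count now 4)
Step 7: +2 fires, +4 burnt (F count now 2)
Step 8: +0 fires, +2 burnt (F count now 0)
Fire out after step 8
Initially T: 21, now '.': 29
Total burnt (originally-T cells now '.'): 20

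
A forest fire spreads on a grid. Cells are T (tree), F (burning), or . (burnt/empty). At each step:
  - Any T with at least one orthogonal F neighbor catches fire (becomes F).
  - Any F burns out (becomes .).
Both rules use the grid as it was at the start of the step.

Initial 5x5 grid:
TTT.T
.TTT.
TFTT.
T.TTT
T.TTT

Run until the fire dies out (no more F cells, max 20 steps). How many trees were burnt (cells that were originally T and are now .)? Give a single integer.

Answer: 17

Derivation:
Step 1: +3 fires, +1 burnt (F count now 3)
Step 2: +5 fires, +3 burnt (F count now 5)
Step 3: +6 fires, +5 burnt (F count now 6)
Step 4: +2 fires, +6 burnt (F count now 2)
Step 5: +1 fires, +2 burnt (F count now 1)
Step 6: +0 fires, +1 burnt (F count now 0)
Fire out after step 6
Initially T: 18, now '.': 24
Total burnt (originally-T cells now '.'): 17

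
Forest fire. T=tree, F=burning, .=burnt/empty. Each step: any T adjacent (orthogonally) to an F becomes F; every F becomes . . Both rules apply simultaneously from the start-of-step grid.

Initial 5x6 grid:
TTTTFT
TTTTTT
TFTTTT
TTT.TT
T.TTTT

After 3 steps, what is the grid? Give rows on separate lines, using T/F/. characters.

Step 1: 7 trees catch fire, 2 burn out
  TTTF.F
  TFTTFT
  F.FTTT
  TFT.TT
  T.TTTT
Step 2: 10 trees catch fire, 7 burn out
  TFF...
  F.FF.F
  ...FFT
  F.F.TT
  T.TTTT
Step 3: 5 trees catch fire, 10 burn out
  F.....
  ......
  .....F
  ....FT
  F.FTTT

F.....
......
.....F
....FT
F.FTTT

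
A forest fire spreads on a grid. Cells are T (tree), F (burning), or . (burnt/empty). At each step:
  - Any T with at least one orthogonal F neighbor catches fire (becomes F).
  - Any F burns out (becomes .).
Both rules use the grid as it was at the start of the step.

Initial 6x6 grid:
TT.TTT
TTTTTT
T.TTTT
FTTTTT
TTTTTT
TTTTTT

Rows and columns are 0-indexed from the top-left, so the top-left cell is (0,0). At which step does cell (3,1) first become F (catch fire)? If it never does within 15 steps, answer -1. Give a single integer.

Step 1: cell (3,1)='F' (+3 fires, +1 burnt)
  -> target ignites at step 1
Step 2: cell (3,1)='.' (+4 fires, +3 burnt)
Step 3: cell (3,1)='.' (+6 fires, +4 burnt)
Step 4: cell (3,1)='.' (+6 fires, +6 burnt)
Step 5: cell (3,1)='.' (+5 fires, +6 burnt)
Step 6: cell (3,1)='.' (+5 fires, +5 burnt)
Step 7: cell (3,1)='.' (+3 fires, +5 burnt)
Step 8: cell (3,1)='.' (+1 fires, +3 burnt)
Step 9: cell (3,1)='.' (+0 fires, +1 burnt)
  fire out at step 9

1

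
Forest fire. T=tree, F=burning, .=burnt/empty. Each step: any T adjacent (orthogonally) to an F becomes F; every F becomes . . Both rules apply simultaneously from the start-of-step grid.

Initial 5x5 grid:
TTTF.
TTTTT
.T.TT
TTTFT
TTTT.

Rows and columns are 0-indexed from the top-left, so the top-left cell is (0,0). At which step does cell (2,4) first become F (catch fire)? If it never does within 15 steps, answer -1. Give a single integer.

Step 1: cell (2,4)='T' (+6 fires, +2 burnt)
Step 2: cell (2,4)='F' (+6 fires, +6 burnt)
  -> target ignites at step 2
Step 3: cell (2,4)='.' (+5 fires, +6 burnt)
Step 4: cell (2,4)='.' (+2 fires, +5 burnt)
Step 5: cell (2,4)='.' (+0 fires, +2 burnt)
  fire out at step 5

2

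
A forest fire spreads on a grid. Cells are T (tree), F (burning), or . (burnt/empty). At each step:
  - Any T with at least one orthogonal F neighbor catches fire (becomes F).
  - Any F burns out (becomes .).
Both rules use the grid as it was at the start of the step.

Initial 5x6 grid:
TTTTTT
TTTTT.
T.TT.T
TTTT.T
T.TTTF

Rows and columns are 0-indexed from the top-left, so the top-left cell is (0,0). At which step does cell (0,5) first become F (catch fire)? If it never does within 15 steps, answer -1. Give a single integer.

Step 1: cell (0,5)='T' (+2 fires, +1 burnt)
Step 2: cell (0,5)='T' (+2 fires, +2 burnt)
Step 3: cell (0,5)='T' (+2 fires, +2 burnt)
Step 4: cell (0,5)='T' (+2 fires, +2 burnt)
Step 5: cell (0,5)='T' (+3 fires, +2 burnt)
Step 6: cell (0,5)='T' (+4 fires, +3 burnt)
Step 7: cell (0,5)='T' (+5 fires, +4 burnt)
Step 8: cell (0,5)='F' (+3 fires, +5 burnt)
  -> target ignites at step 8
Step 9: cell (0,5)='.' (+1 fires, +3 burnt)
Step 10: cell (0,5)='.' (+0 fires, +1 burnt)
  fire out at step 10

8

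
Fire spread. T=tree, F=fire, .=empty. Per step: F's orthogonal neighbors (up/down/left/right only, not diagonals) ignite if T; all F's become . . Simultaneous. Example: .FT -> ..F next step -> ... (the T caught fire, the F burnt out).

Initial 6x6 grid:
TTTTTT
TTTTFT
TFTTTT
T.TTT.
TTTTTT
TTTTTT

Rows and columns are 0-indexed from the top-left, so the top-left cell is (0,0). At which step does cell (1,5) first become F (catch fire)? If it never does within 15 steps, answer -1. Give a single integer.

Step 1: cell (1,5)='F' (+7 fires, +2 burnt)
  -> target ignites at step 1
Step 2: cell (1,5)='.' (+10 fires, +7 burnt)
Step 3: cell (1,5)='.' (+6 fires, +10 burnt)
Step 4: cell (1,5)='.' (+6 fires, +6 burnt)
Step 5: cell (1,5)='.' (+3 fires, +6 burnt)
Step 6: cell (1,5)='.' (+0 fires, +3 burnt)
  fire out at step 6

1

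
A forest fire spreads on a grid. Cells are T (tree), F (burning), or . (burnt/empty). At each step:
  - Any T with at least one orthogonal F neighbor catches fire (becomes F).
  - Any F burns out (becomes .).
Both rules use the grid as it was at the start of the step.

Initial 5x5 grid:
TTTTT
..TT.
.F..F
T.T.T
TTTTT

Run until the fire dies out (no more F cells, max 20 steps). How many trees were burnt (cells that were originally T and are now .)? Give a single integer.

Step 1: +1 fires, +2 burnt (F count now 1)
Step 2: +1 fires, +1 burnt (F count now 1)
Step 3: +1 fires, +1 burnt (F count now 1)
Step 4: +1 fires, +1 burnt (F count now 1)
Step 5: +2 fires, +1 burnt (F count now 2)
Step 6: +1 fires, +2 burnt (F count now 1)
Step 7: +1 fires, +1 burnt (F count now 1)
Step 8: +0 fires, +1 burnt (F count now 0)
Fire out after step 8
Initially T: 15, now '.': 18
Total burnt (originally-T cells now '.'): 8

Answer: 8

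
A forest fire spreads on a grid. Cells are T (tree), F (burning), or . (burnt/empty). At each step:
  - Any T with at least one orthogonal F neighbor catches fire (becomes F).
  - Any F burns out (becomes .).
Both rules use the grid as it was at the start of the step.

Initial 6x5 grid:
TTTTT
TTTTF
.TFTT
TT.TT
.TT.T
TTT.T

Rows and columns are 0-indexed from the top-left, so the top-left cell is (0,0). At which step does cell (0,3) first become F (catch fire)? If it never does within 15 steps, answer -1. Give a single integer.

Step 1: cell (0,3)='T' (+6 fires, +2 burnt)
Step 2: cell (0,3)='F' (+6 fires, +6 burnt)
  -> target ignites at step 2
Step 3: cell (0,3)='.' (+5 fires, +6 burnt)
Step 4: cell (0,3)='.' (+4 fires, +5 burnt)
Step 5: cell (0,3)='.' (+2 fires, +4 burnt)
Step 6: cell (0,3)='.' (+0 fires, +2 burnt)
  fire out at step 6

2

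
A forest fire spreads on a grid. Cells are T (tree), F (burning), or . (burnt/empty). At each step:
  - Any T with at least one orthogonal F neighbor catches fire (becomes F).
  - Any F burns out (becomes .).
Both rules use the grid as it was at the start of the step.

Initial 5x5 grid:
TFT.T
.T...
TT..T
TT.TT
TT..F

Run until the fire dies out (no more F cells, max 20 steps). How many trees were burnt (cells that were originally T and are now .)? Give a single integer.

Step 1: +4 fires, +2 burnt (F count now 4)
Step 2: +3 fires, +4 burnt (F count now 3)
Step 3: +2 fires, +3 burnt (F count now 2)
Step 4: +2 fires, +2 burnt (F count now 2)
Step 5: +1 fires, +2 burnt (F count now 1)
Step 6: +0 fires, +1 burnt (F count now 0)
Fire out after step 6
Initially T: 13, now '.': 24
Total burnt (originally-T cells now '.'): 12

Answer: 12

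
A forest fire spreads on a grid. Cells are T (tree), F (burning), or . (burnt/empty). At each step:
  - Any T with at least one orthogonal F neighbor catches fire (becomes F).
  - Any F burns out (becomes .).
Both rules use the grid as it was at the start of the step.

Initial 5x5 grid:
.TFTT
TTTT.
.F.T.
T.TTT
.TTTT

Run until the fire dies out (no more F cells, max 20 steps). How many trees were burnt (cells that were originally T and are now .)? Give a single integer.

Step 1: +4 fires, +2 burnt (F count now 4)
Step 2: +3 fires, +4 burnt (F count now 3)
Step 3: +1 fires, +3 burnt (F count now 1)
Step 4: +1 fires, +1 burnt (F count now 1)
Step 5: +3 fires, +1 burnt (F count now 3)
Step 6: +2 fires, +3 burnt (F count now 2)
Step 7: +1 fires, +2 burnt (F count now 1)
Step 8: +0 fires, +1 burnt (F count now 0)
Fire out after step 8
Initially T: 16, now '.': 24
Total burnt (originally-T cells now '.'): 15

Answer: 15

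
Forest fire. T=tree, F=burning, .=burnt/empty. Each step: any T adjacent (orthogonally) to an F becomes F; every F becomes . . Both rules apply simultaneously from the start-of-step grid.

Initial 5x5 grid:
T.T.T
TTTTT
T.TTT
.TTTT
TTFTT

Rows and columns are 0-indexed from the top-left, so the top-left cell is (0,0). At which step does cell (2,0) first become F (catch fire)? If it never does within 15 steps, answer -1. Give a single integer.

Step 1: cell (2,0)='T' (+3 fires, +1 burnt)
Step 2: cell (2,0)='T' (+5 fires, +3 burnt)
Step 3: cell (2,0)='T' (+3 fires, +5 burnt)
Step 4: cell (2,0)='T' (+4 fires, +3 burnt)
Step 5: cell (2,0)='T' (+2 fires, +4 burnt)
Step 6: cell (2,0)='F' (+3 fires, +2 burnt)
  -> target ignites at step 6
Step 7: cell (2,0)='.' (+0 fires, +3 burnt)
  fire out at step 7

6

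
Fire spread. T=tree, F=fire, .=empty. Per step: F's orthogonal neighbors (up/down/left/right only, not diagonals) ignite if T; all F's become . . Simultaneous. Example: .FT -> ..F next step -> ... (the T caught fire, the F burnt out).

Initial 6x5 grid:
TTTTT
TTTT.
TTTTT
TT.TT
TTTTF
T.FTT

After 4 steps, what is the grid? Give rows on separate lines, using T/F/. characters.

Step 1: 5 trees catch fire, 2 burn out
  TTTTT
  TTTT.
  TTTTT
  TT.TF
  TTFF.
  T..FF
Step 2: 3 trees catch fire, 5 burn out
  TTTTT
  TTTT.
  TTTTF
  TT.F.
  TF...
  T....
Step 3: 3 trees catch fire, 3 burn out
  TTTTT
  TTTT.
  TTTF.
  TF...
  F....
  T....
Step 4: 5 trees catch fire, 3 burn out
  TTTTT
  TTTF.
  TFF..
  F....
  .....
  F....

TTTTT
TTTF.
TFF..
F....
.....
F....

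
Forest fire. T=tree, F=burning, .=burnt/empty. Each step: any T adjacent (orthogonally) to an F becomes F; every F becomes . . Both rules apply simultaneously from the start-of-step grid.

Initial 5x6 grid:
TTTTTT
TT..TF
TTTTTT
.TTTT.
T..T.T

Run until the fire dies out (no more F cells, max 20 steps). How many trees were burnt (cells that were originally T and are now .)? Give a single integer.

Step 1: +3 fires, +1 burnt (F count now 3)
Step 2: +2 fires, +3 burnt (F count now 2)
Step 3: +3 fires, +2 burnt (F count now 3)
Step 4: +3 fires, +3 burnt (F count now 3)
Step 5: +4 fires, +3 burnt (F count now 4)
Step 6: +4 fires, +4 burnt (F count now 4)
Step 7: +1 fires, +4 burnt (F count now 1)
Step 8: +0 fires, +1 burnt (F count now 0)
Fire out after step 8
Initially T: 22, now '.': 28
Total burnt (originally-T cells now '.'): 20

Answer: 20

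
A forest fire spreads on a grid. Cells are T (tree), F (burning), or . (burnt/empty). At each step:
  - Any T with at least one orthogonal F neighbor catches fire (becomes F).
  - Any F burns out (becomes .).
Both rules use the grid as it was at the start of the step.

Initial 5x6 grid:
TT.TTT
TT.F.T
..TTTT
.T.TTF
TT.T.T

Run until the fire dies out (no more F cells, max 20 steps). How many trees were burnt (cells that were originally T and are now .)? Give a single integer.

Answer: 12

Derivation:
Step 1: +5 fires, +2 burnt (F count now 5)
Step 2: +5 fires, +5 burnt (F count now 5)
Step 3: +2 fires, +5 burnt (F count now 2)
Step 4: +0 fires, +2 burnt (F count now 0)
Fire out after step 4
Initially T: 19, now '.': 23
Total burnt (originally-T cells now '.'): 12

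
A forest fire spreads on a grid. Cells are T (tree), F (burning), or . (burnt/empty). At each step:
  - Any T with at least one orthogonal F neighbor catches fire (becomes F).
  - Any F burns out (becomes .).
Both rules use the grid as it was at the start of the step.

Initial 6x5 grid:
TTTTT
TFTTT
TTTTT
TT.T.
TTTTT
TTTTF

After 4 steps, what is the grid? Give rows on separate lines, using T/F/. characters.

Step 1: 6 trees catch fire, 2 burn out
  TFTTT
  F.FTT
  TFTTT
  TT.T.
  TTTTF
  TTTF.
Step 2: 8 trees catch fire, 6 burn out
  F.FTT
  ...FT
  F.FTT
  TF.T.
  TTTF.
  TTF..
Step 3: 8 trees catch fire, 8 burn out
  ...FT
  ....F
  ...FT
  F..F.
  TFF..
  TF...
Step 4: 4 trees catch fire, 8 burn out
  ....F
  .....
  ....F
  .....
  F....
  F....

....F
.....
....F
.....
F....
F....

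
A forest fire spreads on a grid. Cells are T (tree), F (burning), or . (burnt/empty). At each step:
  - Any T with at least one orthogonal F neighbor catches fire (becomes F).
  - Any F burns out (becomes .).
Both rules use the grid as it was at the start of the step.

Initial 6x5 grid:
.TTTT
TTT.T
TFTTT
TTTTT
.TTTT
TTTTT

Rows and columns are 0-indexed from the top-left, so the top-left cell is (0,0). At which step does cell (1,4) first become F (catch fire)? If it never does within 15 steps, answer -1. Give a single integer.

Step 1: cell (1,4)='T' (+4 fires, +1 burnt)
Step 2: cell (1,4)='T' (+7 fires, +4 burnt)
Step 3: cell (1,4)='T' (+5 fires, +7 burnt)
Step 4: cell (1,4)='F' (+6 fires, +5 burnt)
  -> target ignites at step 4
Step 5: cell (1,4)='.' (+3 fires, +6 burnt)
Step 6: cell (1,4)='.' (+1 fires, +3 burnt)
Step 7: cell (1,4)='.' (+0 fires, +1 burnt)
  fire out at step 7

4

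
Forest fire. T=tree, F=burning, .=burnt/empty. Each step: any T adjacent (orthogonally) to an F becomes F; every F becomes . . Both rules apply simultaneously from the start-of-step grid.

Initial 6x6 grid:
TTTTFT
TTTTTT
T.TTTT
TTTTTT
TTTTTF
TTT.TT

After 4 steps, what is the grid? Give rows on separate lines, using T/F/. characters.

Step 1: 6 trees catch fire, 2 burn out
  TTTF.F
  TTTTFT
  T.TTTT
  TTTTTF
  TTTTF.
  TTT.TF
Step 2: 8 trees catch fire, 6 burn out
  TTF...
  TTTF.F
  T.TTFF
  TTTTF.
  TTTF..
  TTT.F.
Step 3: 5 trees catch fire, 8 burn out
  TF....
  TTF...
  T.TF..
  TTTF..
  TTF...
  TTT...
Step 4: 6 trees catch fire, 5 burn out
  F.....
  TF....
  T.F...
  TTF...
  TF....
  TTF...

F.....
TF....
T.F...
TTF...
TF....
TTF...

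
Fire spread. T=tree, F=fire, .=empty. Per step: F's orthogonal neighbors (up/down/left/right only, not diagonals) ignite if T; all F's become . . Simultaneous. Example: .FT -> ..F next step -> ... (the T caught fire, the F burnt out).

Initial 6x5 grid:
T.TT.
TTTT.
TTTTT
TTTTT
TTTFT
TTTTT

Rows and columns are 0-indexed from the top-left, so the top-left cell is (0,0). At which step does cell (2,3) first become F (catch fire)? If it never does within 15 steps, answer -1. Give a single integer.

Step 1: cell (2,3)='T' (+4 fires, +1 burnt)
Step 2: cell (2,3)='F' (+6 fires, +4 burnt)
  -> target ignites at step 2
Step 3: cell (2,3)='.' (+6 fires, +6 burnt)
Step 4: cell (2,3)='.' (+5 fires, +6 burnt)
Step 5: cell (2,3)='.' (+3 fires, +5 burnt)
Step 6: cell (2,3)='.' (+1 fires, +3 burnt)
Step 7: cell (2,3)='.' (+1 fires, +1 burnt)
Step 8: cell (2,3)='.' (+0 fires, +1 burnt)
  fire out at step 8

2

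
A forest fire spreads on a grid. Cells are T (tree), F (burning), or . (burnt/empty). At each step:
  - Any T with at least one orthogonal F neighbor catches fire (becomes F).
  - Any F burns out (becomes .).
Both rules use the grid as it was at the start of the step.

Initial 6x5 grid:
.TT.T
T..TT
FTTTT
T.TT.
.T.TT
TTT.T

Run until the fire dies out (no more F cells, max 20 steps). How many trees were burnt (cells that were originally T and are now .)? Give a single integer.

Answer: 14

Derivation:
Step 1: +3 fires, +1 burnt (F count now 3)
Step 2: +1 fires, +3 burnt (F count now 1)
Step 3: +2 fires, +1 burnt (F count now 2)
Step 4: +3 fires, +2 burnt (F count now 3)
Step 5: +2 fires, +3 burnt (F count now 2)
Step 6: +2 fires, +2 burnt (F count now 2)
Step 7: +1 fires, +2 burnt (F count now 1)
Step 8: +0 fires, +1 burnt (F count now 0)
Fire out after step 8
Initially T: 20, now '.': 24
Total burnt (originally-T cells now '.'): 14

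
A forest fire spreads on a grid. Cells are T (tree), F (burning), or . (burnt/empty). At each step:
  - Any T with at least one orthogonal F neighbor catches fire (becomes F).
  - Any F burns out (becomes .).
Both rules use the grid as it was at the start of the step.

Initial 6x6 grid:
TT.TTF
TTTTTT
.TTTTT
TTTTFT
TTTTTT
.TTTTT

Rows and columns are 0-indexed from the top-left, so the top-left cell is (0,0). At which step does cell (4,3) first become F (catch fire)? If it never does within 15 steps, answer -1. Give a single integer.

Step 1: cell (4,3)='T' (+6 fires, +2 burnt)
Step 2: cell (4,3)='F' (+8 fires, +6 burnt)
  -> target ignites at step 2
Step 3: cell (4,3)='.' (+6 fires, +8 burnt)
Step 4: cell (4,3)='.' (+5 fires, +6 burnt)
Step 5: cell (4,3)='.' (+3 fires, +5 burnt)
Step 6: cell (4,3)='.' (+2 fires, +3 burnt)
Step 7: cell (4,3)='.' (+1 fires, +2 burnt)
Step 8: cell (4,3)='.' (+0 fires, +1 burnt)
  fire out at step 8

2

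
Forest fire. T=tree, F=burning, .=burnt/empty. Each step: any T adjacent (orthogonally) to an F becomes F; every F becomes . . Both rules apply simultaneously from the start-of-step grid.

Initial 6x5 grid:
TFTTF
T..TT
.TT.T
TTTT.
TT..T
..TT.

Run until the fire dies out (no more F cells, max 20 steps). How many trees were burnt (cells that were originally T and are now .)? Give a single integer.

Answer: 7

Derivation:
Step 1: +4 fires, +2 burnt (F count now 4)
Step 2: +3 fires, +4 burnt (F count now 3)
Step 3: +0 fires, +3 burnt (F count now 0)
Fire out after step 3
Initially T: 18, now '.': 19
Total burnt (originally-T cells now '.'): 7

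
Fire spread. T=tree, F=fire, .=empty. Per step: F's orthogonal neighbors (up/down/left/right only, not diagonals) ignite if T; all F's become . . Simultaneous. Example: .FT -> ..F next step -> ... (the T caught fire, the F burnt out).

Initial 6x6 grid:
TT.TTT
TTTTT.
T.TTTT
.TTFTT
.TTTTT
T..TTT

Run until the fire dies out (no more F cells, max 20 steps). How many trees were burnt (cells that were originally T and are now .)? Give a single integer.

Step 1: +4 fires, +1 burnt (F count now 4)
Step 2: +8 fires, +4 burnt (F count now 8)
Step 3: +7 fires, +8 burnt (F count now 7)
Step 4: +3 fires, +7 burnt (F count now 3)
Step 5: +3 fires, +3 burnt (F count now 3)
Step 6: +2 fires, +3 burnt (F count now 2)
Step 7: +0 fires, +2 burnt (F count now 0)
Fire out after step 7
Initially T: 28, now '.': 35
Total burnt (originally-T cells now '.'): 27

Answer: 27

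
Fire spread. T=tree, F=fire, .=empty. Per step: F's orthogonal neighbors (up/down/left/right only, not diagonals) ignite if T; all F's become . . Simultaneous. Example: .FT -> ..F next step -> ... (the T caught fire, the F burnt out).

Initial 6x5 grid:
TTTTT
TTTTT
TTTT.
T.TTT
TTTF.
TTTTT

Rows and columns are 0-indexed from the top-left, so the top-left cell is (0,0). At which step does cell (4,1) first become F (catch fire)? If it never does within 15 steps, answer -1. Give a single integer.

Step 1: cell (4,1)='T' (+3 fires, +1 burnt)
Step 2: cell (4,1)='F' (+6 fires, +3 burnt)
  -> target ignites at step 2
Step 3: cell (4,1)='.' (+4 fires, +6 burnt)
Step 4: cell (4,1)='.' (+6 fires, +4 burnt)
Step 5: cell (4,1)='.' (+4 fires, +6 burnt)
Step 6: cell (4,1)='.' (+2 fires, +4 burnt)
Step 7: cell (4,1)='.' (+1 fires, +2 burnt)
Step 8: cell (4,1)='.' (+0 fires, +1 burnt)
  fire out at step 8

2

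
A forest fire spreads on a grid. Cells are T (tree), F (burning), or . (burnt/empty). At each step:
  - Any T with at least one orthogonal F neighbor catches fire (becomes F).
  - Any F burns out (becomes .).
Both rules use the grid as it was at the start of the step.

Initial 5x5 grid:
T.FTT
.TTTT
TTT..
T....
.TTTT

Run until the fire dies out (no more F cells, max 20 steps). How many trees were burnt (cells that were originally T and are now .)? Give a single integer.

Answer: 10

Derivation:
Step 1: +2 fires, +1 burnt (F count now 2)
Step 2: +4 fires, +2 burnt (F count now 4)
Step 3: +2 fires, +4 burnt (F count now 2)
Step 4: +1 fires, +2 burnt (F count now 1)
Step 5: +1 fires, +1 burnt (F count now 1)
Step 6: +0 fires, +1 burnt (F count now 0)
Fire out after step 6
Initially T: 15, now '.': 20
Total burnt (originally-T cells now '.'): 10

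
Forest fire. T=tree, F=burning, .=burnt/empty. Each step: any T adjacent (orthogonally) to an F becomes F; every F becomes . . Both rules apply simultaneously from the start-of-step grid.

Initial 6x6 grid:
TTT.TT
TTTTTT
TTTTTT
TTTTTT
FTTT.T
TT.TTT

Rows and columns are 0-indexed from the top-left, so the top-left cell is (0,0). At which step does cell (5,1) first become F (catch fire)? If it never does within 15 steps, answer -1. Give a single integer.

Step 1: cell (5,1)='T' (+3 fires, +1 burnt)
Step 2: cell (5,1)='F' (+4 fires, +3 burnt)
  -> target ignites at step 2
Step 3: cell (5,1)='.' (+4 fires, +4 burnt)
Step 4: cell (5,1)='.' (+5 fires, +4 burnt)
Step 5: cell (5,1)='.' (+5 fires, +5 burnt)
Step 6: cell (5,1)='.' (+5 fires, +5 burnt)
Step 7: cell (5,1)='.' (+3 fires, +5 burnt)
Step 8: cell (5,1)='.' (+2 fires, +3 burnt)
Step 9: cell (5,1)='.' (+1 fires, +2 burnt)
Step 10: cell (5,1)='.' (+0 fires, +1 burnt)
  fire out at step 10

2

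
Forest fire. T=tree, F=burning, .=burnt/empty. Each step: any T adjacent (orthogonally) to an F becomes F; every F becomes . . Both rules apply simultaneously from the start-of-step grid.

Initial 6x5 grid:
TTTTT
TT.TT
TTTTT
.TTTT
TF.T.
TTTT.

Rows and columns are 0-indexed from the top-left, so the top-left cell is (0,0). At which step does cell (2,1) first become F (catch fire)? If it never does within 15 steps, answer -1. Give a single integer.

Step 1: cell (2,1)='T' (+3 fires, +1 burnt)
Step 2: cell (2,1)='F' (+4 fires, +3 burnt)
  -> target ignites at step 2
Step 3: cell (2,1)='.' (+5 fires, +4 burnt)
Step 4: cell (2,1)='.' (+5 fires, +5 burnt)
Step 5: cell (2,1)='.' (+4 fires, +5 burnt)
Step 6: cell (2,1)='.' (+2 fires, +4 burnt)
Step 7: cell (2,1)='.' (+1 fires, +2 burnt)
Step 8: cell (2,1)='.' (+0 fires, +1 burnt)
  fire out at step 8

2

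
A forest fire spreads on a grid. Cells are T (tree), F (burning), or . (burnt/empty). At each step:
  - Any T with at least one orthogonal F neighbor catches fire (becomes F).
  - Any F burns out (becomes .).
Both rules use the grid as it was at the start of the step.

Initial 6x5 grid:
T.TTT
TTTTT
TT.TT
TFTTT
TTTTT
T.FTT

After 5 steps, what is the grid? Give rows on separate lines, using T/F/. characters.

Step 1: 6 trees catch fire, 2 burn out
  T.TTT
  TTTTT
  TF.TT
  F.FTT
  TFFTT
  T..FT
Step 2: 6 trees catch fire, 6 burn out
  T.TTT
  TFTTT
  F..TT
  ...FT
  F..FT
  T...F
Step 3: 6 trees catch fire, 6 burn out
  T.TTT
  F.FTT
  ...FT
  ....F
  ....F
  F....
Step 4: 4 trees catch fire, 6 burn out
  F.FTT
  ...FT
  ....F
  .....
  .....
  .....
Step 5: 2 trees catch fire, 4 burn out
  ...FT
  ....F
  .....
  .....
  .....
  .....

...FT
....F
.....
.....
.....
.....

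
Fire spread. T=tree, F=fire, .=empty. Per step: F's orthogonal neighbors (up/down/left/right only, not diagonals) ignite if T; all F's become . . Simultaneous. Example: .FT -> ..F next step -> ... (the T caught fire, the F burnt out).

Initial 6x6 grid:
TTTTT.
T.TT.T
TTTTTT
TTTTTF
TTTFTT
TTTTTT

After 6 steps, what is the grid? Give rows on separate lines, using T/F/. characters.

Step 1: 7 trees catch fire, 2 burn out
  TTTTT.
  T.TT.T
  TTTTTF
  TTTFF.
  TTF.FF
  TTTFTT
Step 2: 8 trees catch fire, 7 burn out
  TTTTT.
  T.TT.F
  TTTFF.
  TTF...
  TF....
  TTF.FF
Step 3: 5 trees catch fire, 8 burn out
  TTTTT.
  T.TF..
  TTF...
  TF....
  F.....
  TF....
Step 4: 5 trees catch fire, 5 burn out
  TTTFT.
  T.F...
  TF....
  F.....
  ......
  F.....
Step 5: 3 trees catch fire, 5 burn out
  TTF.F.
  T.....
  F.....
  ......
  ......
  ......
Step 6: 2 trees catch fire, 3 burn out
  TF....
  F.....
  ......
  ......
  ......
  ......

TF....
F.....
......
......
......
......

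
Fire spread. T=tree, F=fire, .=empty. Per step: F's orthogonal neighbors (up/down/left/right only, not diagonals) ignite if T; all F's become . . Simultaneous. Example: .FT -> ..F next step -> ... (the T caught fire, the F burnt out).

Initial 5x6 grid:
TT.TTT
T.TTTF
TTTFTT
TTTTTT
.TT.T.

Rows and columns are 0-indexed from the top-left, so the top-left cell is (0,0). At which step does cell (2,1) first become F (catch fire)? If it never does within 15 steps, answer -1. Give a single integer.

Step 1: cell (2,1)='T' (+7 fires, +2 burnt)
Step 2: cell (2,1)='F' (+7 fires, +7 burnt)
  -> target ignites at step 2
Step 3: cell (2,1)='.' (+4 fires, +7 burnt)
Step 4: cell (2,1)='.' (+3 fires, +4 burnt)
Step 5: cell (2,1)='.' (+1 fires, +3 burnt)
Step 6: cell (2,1)='.' (+1 fires, +1 burnt)
Step 7: cell (2,1)='.' (+0 fires, +1 burnt)
  fire out at step 7

2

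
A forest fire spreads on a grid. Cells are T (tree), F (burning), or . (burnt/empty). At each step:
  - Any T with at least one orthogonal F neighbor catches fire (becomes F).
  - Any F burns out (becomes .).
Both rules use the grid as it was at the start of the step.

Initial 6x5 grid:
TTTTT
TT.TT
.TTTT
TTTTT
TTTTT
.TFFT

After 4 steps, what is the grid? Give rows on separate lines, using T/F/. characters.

Step 1: 4 trees catch fire, 2 burn out
  TTTTT
  TT.TT
  .TTTT
  TTTTT
  TTFFT
  .F..F
Step 2: 4 trees catch fire, 4 burn out
  TTTTT
  TT.TT
  .TTTT
  TTFFT
  TF..F
  .....
Step 3: 5 trees catch fire, 4 burn out
  TTTTT
  TT.TT
  .TFFT
  TF..F
  F....
  .....
Step 4: 4 trees catch fire, 5 burn out
  TTTTT
  TT.FT
  .F..F
  F....
  .....
  .....

TTTTT
TT.FT
.F..F
F....
.....
.....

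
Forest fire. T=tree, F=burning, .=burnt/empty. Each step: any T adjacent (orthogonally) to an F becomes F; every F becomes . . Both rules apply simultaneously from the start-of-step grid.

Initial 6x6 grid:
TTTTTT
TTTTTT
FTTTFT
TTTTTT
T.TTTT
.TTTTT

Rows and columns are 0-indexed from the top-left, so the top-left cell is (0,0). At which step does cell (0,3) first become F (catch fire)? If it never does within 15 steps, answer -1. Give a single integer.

Step 1: cell (0,3)='T' (+7 fires, +2 burnt)
Step 2: cell (0,3)='T' (+11 fires, +7 burnt)
Step 3: cell (0,3)='F' (+8 fires, +11 burnt)
  -> target ignites at step 3
Step 4: cell (0,3)='.' (+4 fires, +8 burnt)
Step 5: cell (0,3)='.' (+1 fires, +4 burnt)
Step 6: cell (0,3)='.' (+1 fires, +1 burnt)
Step 7: cell (0,3)='.' (+0 fires, +1 burnt)
  fire out at step 7

3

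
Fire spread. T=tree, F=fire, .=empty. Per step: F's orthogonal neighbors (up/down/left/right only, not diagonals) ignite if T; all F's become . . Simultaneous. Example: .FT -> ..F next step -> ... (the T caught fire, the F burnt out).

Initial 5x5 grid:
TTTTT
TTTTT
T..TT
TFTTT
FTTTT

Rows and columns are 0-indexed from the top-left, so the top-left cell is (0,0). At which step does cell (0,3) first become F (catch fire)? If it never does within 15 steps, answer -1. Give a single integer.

Step 1: cell (0,3)='T' (+3 fires, +2 burnt)
Step 2: cell (0,3)='T' (+3 fires, +3 burnt)
Step 3: cell (0,3)='T' (+4 fires, +3 burnt)
Step 4: cell (0,3)='T' (+5 fires, +4 burnt)
Step 5: cell (0,3)='F' (+4 fires, +5 burnt)
  -> target ignites at step 5
Step 6: cell (0,3)='.' (+2 fires, +4 burnt)
Step 7: cell (0,3)='.' (+0 fires, +2 burnt)
  fire out at step 7

5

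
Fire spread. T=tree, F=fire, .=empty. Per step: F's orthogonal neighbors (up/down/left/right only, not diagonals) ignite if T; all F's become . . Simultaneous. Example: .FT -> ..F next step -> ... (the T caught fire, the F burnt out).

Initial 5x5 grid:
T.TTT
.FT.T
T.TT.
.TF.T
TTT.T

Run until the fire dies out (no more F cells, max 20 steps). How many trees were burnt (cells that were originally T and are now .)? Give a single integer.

Step 1: +4 fires, +2 burnt (F count now 4)
Step 2: +3 fires, +4 burnt (F count now 3)
Step 3: +2 fires, +3 burnt (F count now 2)
Step 4: +1 fires, +2 burnt (F count now 1)
Step 5: +1 fires, +1 burnt (F count now 1)
Step 6: +0 fires, +1 burnt (F count now 0)
Fire out after step 6
Initially T: 15, now '.': 21
Total burnt (originally-T cells now '.'): 11

Answer: 11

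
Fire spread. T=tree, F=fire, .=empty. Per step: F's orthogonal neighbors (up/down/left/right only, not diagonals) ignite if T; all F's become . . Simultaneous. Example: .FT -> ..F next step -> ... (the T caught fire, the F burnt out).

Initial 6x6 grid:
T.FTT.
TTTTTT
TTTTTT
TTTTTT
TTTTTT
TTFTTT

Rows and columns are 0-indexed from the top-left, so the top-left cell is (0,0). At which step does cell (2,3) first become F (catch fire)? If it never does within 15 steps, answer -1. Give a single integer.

Step 1: cell (2,3)='T' (+5 fires, +2 burnt)
Step 2: cell (2,3)='T' (+9 fires, +5 burnt)
Step 3: cell (2,3)='F' (+9 fires, +9 burnt)
  -> target ignites at step 3
Step 4: cell (2,3)='.' (+7 fires, +9 burnt)
Step 5: cell (2,3)='.' (+2 fires, +7 burnt)
Step 6: cell (2,3)='.' (+0 fires, +2 burnt)
  fire out at step 6

3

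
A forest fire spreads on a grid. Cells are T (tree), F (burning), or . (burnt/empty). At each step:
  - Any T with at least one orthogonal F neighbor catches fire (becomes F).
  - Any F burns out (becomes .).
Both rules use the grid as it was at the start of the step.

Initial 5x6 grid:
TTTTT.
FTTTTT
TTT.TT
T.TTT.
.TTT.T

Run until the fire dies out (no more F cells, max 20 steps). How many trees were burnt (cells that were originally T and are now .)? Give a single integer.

Step 1: +3 fires, +1 burnt (F count now 3)
Step 2: +4 fires, +3 burnt (F count now 4)
Step 3: +3 fires, +4 burnt (F count now 3)
Step 4: +3 fires, +3 burnt (F count now 3)
Step 5: +5 fires, +3 burnt (F count now 5)
Step 6: +4 fires, +5 burnt (F count now 4)
Step 7: +0 fires, +4 burnt (F count now 0)
Fire out after step 7
Initially T: 23, now '.': 29
Total burnt (originally-T cells now '.'): 22

Answer: 22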